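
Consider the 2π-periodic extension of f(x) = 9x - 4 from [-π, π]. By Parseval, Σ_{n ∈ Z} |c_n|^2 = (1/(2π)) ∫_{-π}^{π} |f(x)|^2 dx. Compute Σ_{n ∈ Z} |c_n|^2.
Σ |c_n|^2 = 27π^2 + 16

Expand and integrate term by term over [-π, π]:
  ∫ (9x)^2 dx = 81·(2π^3/3); ∫ 2·9·(-4)·x dx = 0 (odd integrand); ∫ (-4)^2 dx = 16·2π.
So (1/(2π)) ∫_{-π}^{π} (9x - 4)^2 dx = 81π^2/3 + 16 = 27π^2 + 16.
Parseval ⇒ Σ |c_n|^2 = 27π^2 + 16.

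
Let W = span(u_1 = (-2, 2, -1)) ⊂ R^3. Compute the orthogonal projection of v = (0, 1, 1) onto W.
proj_W(v) = (-2/9, 2/9, -1/9)

Set up U = [u_1 | ... | u_1] ∈ R^(3×1). The projector onto W = col(U) is P = U (U^T U)^(-1) U^T.
Compute U^T U =
  [9],
and U^T v = (1).
Solve U^T U · c = U^T v for the coefficients: c = (1/9). The projection is proj_W(v) = U c.
Check: (v - proj_W(v)) · u_1 = 0  (should be 0).
Result: proj_W(v) = (-2/9, 2/9, -1/9).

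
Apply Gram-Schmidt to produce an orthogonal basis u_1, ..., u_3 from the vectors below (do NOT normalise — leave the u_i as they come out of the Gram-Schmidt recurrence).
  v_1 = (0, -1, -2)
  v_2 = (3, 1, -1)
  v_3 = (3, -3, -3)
Orthogonal basis:
  u_1 = (0, -1, -2)
  u_2 = (3, 6/5, -3/5)
  u_3 = (1, -2, 1)

Apply the Gram-Schmidt recurrence
  u_1 = v_1
  u_i = v_i − Σ_{j<i} ((v_i · u_j) / (u_j · u_j)) · u_j.

Step by step this gives:
  u_1 = (0, -1, -2)
  u_2 = (3, 6/5, -3/5)
  u_3 = (1, -2, 1)

Orthogonality check:
  u_2 · u_1 = 0 (should be 0)
  u_3 · u_1 = 0 (should be 0)
  u_3 · u_2 = 0 (should be 0)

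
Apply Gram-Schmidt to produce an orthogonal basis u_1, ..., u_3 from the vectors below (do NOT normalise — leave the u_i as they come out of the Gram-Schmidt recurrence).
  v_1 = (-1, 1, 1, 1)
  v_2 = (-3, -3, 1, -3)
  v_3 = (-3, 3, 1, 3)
Orthogonal basis:
  u_1 = (-1, 1, 1, 1)
  u_2 = (-7/2, -5/2, 3/2, -5/2)
  u_3 = (-8/9, 2/9, -4/3, 2/9)

Apply the Gram-Schmidt recurrence
  u_1 = v_1
  u_i = v_i − Σ_{j<i} ((v_i · u_j) / (u_j · u_j)) · u_j.

Step by step this gives:
  u_1 = (-1, 1, 1, 1)
  u_2 = (-7/2, -5/2, 3/2, -5/2)
  u_3 = (-8/9, 2/9, -4/3, 2/9)

Orthogonality check:
  u_2 · u_1 = 0 (should be 0)
  u_3 · u_1 = 0 (should be 0)
  u_3 · u_2 = 0 (should be 0)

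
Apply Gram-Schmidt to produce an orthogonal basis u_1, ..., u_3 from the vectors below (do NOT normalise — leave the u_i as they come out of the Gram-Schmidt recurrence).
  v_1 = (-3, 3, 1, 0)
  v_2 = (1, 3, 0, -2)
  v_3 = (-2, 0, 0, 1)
Orthogonal basis:
  u_1 = (-3, 3, 1, 0)
  u_2 = (37/19, 39/19, -6/19, -2)
  u_3 = (-12/115, 6/115, -54/115, 3/115)

Apply the Gram-Schmidt recurrence
  u_1 = v_1
  u_i = v_i − Σ_{j<i} ((v_i · u_j) / (u_j · u_j)) · u_j.

Step by step this gives:
  u_1 = (-3, 3, 1, 0)
  u_2 = (37/19, 39/19, -6/19, -2)
  u_3 = (-12/115, 6/115, -54/115, 3/115)

Orthogonality check:
  u_2 · u_1 = 0 (should be 0)
  u_3 · u_1 = 0 (should be 0)
  u_3 · u_2 = 0 (should be 0)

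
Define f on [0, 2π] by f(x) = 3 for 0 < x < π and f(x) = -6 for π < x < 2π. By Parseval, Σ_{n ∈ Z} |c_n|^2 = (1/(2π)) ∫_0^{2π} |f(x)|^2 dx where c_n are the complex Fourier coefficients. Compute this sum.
Σ |c_n|^2 = 45/2

Parseval equates the L^2 energy of f (normalised by 1/(2π)) with the ℓ^2 sum of its Fourier coefficients: (1/(2π)) ∫_0^{2π} |f|^2 = Σ |c_n|^2.
Compute the left side: (1/(2π)) [∫_0^π 3^2 dx + ∫_π^{2π} (-6)^2 dx] = (1/(2π)) · (9π + 36π) = (9 + 36)/2 = 45/2.
So Σ_{n ∈ Z} |c_n|^2 = 45/2.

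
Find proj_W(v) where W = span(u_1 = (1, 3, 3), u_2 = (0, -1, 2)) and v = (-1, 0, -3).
proj_W(v) = (-16/43, -6/43, -132/43)

Set up U = [u_1 | ... | u_2] ∈ R^(3×2). The projector onto W = col(U) is P = U (U^T U)^(-1) U^T.
Compute U^T U =
  [19, 3]
  [3, 5],
and U^T v = (-10, -6).
Solve U^T U · c = U^T v for the coefficients: c = (-16/43, -42/43). The projection is proj_W(v) = U c.
Check: (v - proj_W(v)) · u_1 = 0  (should be 0).
Check: (v - proj_W(v)) · u_2 = 0  (should be 0).
Result: proj_W(v) = (-16/43, -6/43, -132/43).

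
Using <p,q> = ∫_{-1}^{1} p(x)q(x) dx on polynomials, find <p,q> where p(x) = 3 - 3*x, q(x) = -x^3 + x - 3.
<p,q> = -94/5

Expand the product: p(x)·q(x) = 3*x^4 - 3*x^3 - 3*x^2 + 12*x - 9.
∫_{-1}^{1} of each monomial x^k gives [2/(k+1) if k even, 0 if k odd]. Integrating term-by-term (or equivalently evaluating the antiderivative F(x) = 3*x^5/5 - 3*x^4/4 - x^3 + 6*x^2 - 9*x at the endpoints):
  F(1) − F(−1) = -83/20 − (293/20) = -94/5.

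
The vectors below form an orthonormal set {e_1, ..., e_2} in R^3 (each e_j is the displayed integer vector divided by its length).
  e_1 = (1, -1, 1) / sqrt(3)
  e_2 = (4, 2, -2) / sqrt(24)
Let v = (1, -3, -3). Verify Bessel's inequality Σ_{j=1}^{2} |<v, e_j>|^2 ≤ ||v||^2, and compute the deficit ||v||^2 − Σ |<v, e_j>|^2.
Σ |<v, e_j>|^2 = 1; ||v||^2 = 19; deficit = 18

Write each e_j = u_j / sqrt(<u_j, u_j>) where u_j is the displayed integer vector. Then <v, e_j> = <v, u_j> / sqrt(<u_j, u_j>), so |<v, e_j>|^2 = <v, u_j>^2 / <u_j, u_j>.
Coefficients: <v, e_1> = 1/sqrt(3), <v, e_2> = 4/sqrt(24).
Square and sum: Σ |<v, e_j>|^2 = 1.
Compute ||v||^2 = v·v = 19.
Deficit = 19 − 1 = 18 ≥ 0, confirming Bessel's inequality. (The deficit equals ||v − Σ <v,e_j> e_j||^2, the squared distance from v to span{e_j}.)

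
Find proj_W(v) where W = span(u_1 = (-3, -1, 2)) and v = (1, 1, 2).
proj_W(v) = (0, 0, 0)

Set up U = [u_1 | ... | u_1] ∈ R^(3×1). The projector onto W = col(U) is P = U (U^T U)^(-1) U^T.
Compute U^T U =
  [14],
and U^T v = (0).
Solve U^T U · c = U^T v for the coefficients: c = (0). The projection is proj_W(v) = U c.
Check: (v - proj_W(v)) · u_1 = 0  (should be 0).
Result: proj_W(v) = (0, 0, 0).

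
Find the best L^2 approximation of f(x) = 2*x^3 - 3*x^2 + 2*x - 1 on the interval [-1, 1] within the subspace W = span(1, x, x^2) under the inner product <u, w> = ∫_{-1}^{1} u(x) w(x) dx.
g(x) = -3*x^2 + 16*x/5 - 1

The best approximation g ∈ W is the orthogonal projection of f onto W. Writing g = a_0 + a_1 x + a_2 x^2, the coefficients solve the normal equations G · a = b where
  G_{ij} = <φ_i, φ_j> and b_i = <f, φ_i>, with φ_0 = 1, φ_1 = x, φ_2 = x^2.
G =
  [2, 0, 2/3]
  [0, 2/3, 0]
  [2/3, 0, 2/5],
b = (-4, 32/15, -28/15).
Solving gives a_0 = -1, a_1 = 16/5, a_2 = -3, so
  g(x) = -3*x^2 + 16*x/5 - 1.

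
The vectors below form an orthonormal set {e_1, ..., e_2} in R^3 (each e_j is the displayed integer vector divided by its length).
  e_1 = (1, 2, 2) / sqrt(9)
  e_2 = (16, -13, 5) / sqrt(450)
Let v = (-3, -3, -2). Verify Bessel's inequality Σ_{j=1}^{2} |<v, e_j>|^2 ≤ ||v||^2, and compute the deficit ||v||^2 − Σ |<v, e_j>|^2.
Σ |<v, e_j>|^2 = 979/50; ||v||^2 = 22; deficit = 121/50

Write each e_j = u_j / sqrt(<u_j, u_j>) where u_j is the displayed integer vector. Then <v, e_j> = <v, u_j> / sqrt(<u_j, u_j>), so |<v, e_j>|^2 = <v, u_j>^2 / <u_j, u_j>.
Coefficients: <v, e_1> = -13/sqrt(9), <v, e_2> = -19/sqrt(450).
Square and sum: Σ |<v, e_j>|^2 = 979/50.
Compute ||v||^2 = v·v = 22.
Deficit = 22 − 979/50 = 121/50 ≥ 0, confirming Bessel's inequality. (The deficit equals ||v − Σ <v,e_j> e_j||^2, the squared distance from v to span{e_j}.)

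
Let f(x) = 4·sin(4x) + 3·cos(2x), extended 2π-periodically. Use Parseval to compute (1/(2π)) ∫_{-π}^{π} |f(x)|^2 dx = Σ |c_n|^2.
Σ |c_n|^2 = 25/2

Expand |f|^2 and use orthogonality of {sin(nx), cos(mx)} on [-π, π]:
  ∫_{-π}^{π} sin(nx)^2 dx = π, ∫ cos(mx)^2 dx = π, and cross terms integrate to 0.
So ∫_{-π}^{π} f(x)^2 dx = 4^2 · π + 3^2 · π = (16 + 9)π.
Divide by 2π: (16 + 9)/2 = 25/2.
By Parseval, this equals Σ |c_n|^2.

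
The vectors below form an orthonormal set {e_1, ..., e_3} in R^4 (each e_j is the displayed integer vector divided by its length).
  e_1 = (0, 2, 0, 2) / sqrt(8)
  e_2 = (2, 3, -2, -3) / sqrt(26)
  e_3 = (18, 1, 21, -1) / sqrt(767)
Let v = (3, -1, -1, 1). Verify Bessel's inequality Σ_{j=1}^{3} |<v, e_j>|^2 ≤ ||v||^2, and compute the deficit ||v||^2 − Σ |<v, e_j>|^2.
Σ |<v, e_j>|^2 = 83/59; ||v||^2 = 12; deficit = 625/59

Write each e_j = u_j / sqrt(<u_j, u_j>) where u_j is the displayed integer vector. Then <v, e_j> = <v, u_j> / sqrt(<u_j, u_j>), so |<v, e_j>|^2 = <v, u_j>^2 / <u_j, u_j>.
Coefficients: <v, e_1> = 0/sqrt(8), <v, e_2> = 2/sqrt(26), <v, e_3> = 31/sqrt(767).
Square and sum: Σ |<v, e_j>|^2 = 83/59.
Compute ||v||^2 = v·v = 12.
Deficit = 12 − 83/59 = 625/59 ≥ 0, confirming Bessel's inequality. (The deficit equals ||v − Σ <v,e_j> e_j||^2, the squared distance from v to span{e_j}.)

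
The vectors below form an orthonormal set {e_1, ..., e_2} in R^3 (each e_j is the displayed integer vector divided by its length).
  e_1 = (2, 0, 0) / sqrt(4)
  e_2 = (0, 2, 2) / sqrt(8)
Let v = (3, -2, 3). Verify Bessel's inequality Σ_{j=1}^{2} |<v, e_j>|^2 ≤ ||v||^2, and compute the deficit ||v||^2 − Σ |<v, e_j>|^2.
Σ |<v, e_j>|^2 = 19/2; ||v||^2 = 22; deficit = 25/2

Write each e_j = u_j / sqrt(<u_j, u_j>) where u_j is the displayed integer vector. Then <v, e_j> = <v, u_j> / sqrt(<u_j, u_j>), so |<v, e_j>|^2 = <v, u_j>^2 / <u_j, u_j>.
Coefficients: <v, e_1> = 6/sqrt(4), <v, e_2> = 2/sqrt(8).
Square and sum: Σ |<v, e_j>|^2 = 19/2.
Compute ||v||^2 = v·v = 22.
Deficit = 22 − 19/2 = 25/2 ≥ 0, confirming Bessel's inequality. (The deficit equals ||v − Σ <v,e_j> e_j||^2, the squared distance from v to span{e_j}.)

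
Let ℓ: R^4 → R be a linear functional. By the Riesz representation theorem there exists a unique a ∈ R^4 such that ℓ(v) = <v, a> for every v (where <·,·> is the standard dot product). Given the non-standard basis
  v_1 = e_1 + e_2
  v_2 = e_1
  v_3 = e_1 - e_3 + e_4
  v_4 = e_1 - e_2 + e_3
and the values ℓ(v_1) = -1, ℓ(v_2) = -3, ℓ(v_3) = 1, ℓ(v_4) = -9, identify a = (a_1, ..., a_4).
a = (-3, 2, -4, 0)

Write a = (a_1, ..., a_4) in the standard basis. For each basis vector v_i, ℓ(v_i) = <v_i, a> is a linear equation in the a_j's. Collect the n equations into a matrix system V a = ℓ, where row i of V is v_i (expressed in the standard basis). Since V is invertible (lower-triangular with 1s on the diagonal, up to permutation), solve by back-substitution:
  V =
[[1, 1, 0, 0],
 [1, 0, 0, 0],
 [1, 0, -1, 1],
 [1, -1, 1, 0]]
  V a = (-1, -3, 1, -9)
Solving gives a = (-3, 2, -4, 0).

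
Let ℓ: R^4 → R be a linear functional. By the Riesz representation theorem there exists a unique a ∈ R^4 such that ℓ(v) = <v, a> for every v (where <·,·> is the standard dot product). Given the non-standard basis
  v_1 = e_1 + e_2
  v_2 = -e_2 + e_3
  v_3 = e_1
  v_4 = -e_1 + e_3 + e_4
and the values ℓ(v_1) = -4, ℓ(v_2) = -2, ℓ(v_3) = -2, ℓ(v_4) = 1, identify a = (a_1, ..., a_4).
a = (-2, -2, -4, 3)

Write a = (a_1, ..., a_4) in the standard basis. For each basis vector v_i, ℓ(v_i) = <v_i, a> is a linear equation in the a_j's. Collect the n equations into a matrix system V a = ℓ, where row i of V is v_i (expressed in the standard basis). Since V is invertible (lower-triangular with 1s on the diagonal, up to permutation), solve by back-substitution:
  V =
[[1, 1, 0, 0],
 [0, -1, 1, 0],
 [1, 0, 0, 0],
 [-1, 0, 1, 1]]
  V a = (-4, -2, -2, 1)
Solving gives a = (-2, -2, -4, 3).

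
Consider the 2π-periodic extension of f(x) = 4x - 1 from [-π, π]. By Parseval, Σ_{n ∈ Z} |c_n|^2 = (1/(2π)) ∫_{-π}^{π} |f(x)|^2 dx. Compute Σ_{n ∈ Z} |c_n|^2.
Σ |c_n|^2 = 16π^2/3 + 1

Expand and integrate term by term over [-π, π]:
  ∫ (4x)^2 dx = 16·(2π^3/3); ∫ 2·4·(-1)·x dx = 0 (odd integrand); ∫ (-1)^2 dx = 1·2π.
So (1/(2π)) ∫_{-π}^{π} (4x - 1)^2 dx = 16π^2/3 + 1 = 16π^2/3 + 1.
Parseval ⇒ Σ |c_n|^2 = 16π^2/3 + 1.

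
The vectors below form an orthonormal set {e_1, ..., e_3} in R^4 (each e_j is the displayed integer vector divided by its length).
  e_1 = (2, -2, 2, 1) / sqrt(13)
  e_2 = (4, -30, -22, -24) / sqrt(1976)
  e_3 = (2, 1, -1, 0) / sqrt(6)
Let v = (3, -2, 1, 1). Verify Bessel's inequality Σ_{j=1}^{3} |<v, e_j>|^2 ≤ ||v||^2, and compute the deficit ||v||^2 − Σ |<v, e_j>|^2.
Σ |<v, e_j>|^2 = 282/19; ||v||^2 = 15; deficit = 3/19

Write each e_j = u_j / sqrt(<u_j, u_j>) where u_j is the displayed integer vector. Then <v, e_j> = <v, u_j> / sqrt(<u_j, u_j>), so |<v, e_j>|^2 = <v, u_j>^2 / <u_j, u_j>.
Coefficients: <v, e_1> = 13/sqrt(13), <v, e_2> = 26/sqrt(1976), <v, e_3> = 3/sqrt(6).
Square and sum: Σ |<v, e_j>|^2 = 282/19.
Compute ||v||^2 = v·v = 15.
Deficit = 15 − 282/19 = 3/19 ≥ 0, confirming Bessel's inequality. (The deficit equals ||v − Σ <v,e_j> e_j||^2, the squared distance from v to span{e_j}.)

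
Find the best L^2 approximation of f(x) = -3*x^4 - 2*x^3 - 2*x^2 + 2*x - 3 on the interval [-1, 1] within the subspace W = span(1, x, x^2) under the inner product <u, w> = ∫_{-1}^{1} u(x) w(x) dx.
g(x) = -32*x^2/7 + 4*x/5 - 96/35

The best approximation g ∈ W is the orthogonal projection of f onto W. Writing g = a_0 + a_1 x + a_2 x^2, the coefficients solve the normal equations G · a = b where
  G_{ij} = <φ_i, φ_j> and b_i = <f, φ_i>, with φ_0 = 1, φ_1 = x, φ_2 = x^2.
G =
  [2, 0, 2/3]
  [0, 2/3, 0]
  [2/3, 0, 2/5],
b = (-128/15, 8/15, -128/35).
Solving gives a_0 = -96/35, a_1 = 4/5, a_2 = -32/7, so
  g(x) = -32*x^2/7 + 4*x/5 - 96/35.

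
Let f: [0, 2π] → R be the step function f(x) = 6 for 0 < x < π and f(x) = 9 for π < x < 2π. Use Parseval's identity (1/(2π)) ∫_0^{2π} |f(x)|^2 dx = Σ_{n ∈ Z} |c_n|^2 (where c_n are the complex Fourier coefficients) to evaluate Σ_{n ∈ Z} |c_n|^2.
Σ |c_n|^2 = 117/2

Parseval equates the L^2 energy of f (normalised by 1/(2π)) with the ℓ^2 sum of its Fourier coefficients: (1/(2π)) ∫_0^{2π} |f|^2 = Σ |c_n|^2.
Compute the left side: (1/(2π)) [∫_0^π 6^2 dx + ∫_π^{2π} 9^2 dx] = (1/(2π)) · (36π + 81π) = (36 + 81)/2 = 117/2.
So Σ_{n ∈ Z} |c_n|^2 = 117/2.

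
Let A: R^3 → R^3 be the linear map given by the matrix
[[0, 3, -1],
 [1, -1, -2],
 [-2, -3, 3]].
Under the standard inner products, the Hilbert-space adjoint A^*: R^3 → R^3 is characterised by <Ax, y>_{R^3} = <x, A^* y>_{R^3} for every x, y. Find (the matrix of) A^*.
A^* = A^T =
[[0, 1, -2],
 [3, -1, -3],
 [-1, -2, 3]]

For real matrices with standard dot products, the defining identity <Ax, y> = <x, A^* y> gives (Ax)^T y = x^T (A^*) y, i.e. x^T A^T y = x^T (A^*) y. Since this holds for all x, y, we must have A^* = A^T. Therefore
A^* =
[[0, 1, -2],
 [3, -1, -3],
 [-1, -2, 3]].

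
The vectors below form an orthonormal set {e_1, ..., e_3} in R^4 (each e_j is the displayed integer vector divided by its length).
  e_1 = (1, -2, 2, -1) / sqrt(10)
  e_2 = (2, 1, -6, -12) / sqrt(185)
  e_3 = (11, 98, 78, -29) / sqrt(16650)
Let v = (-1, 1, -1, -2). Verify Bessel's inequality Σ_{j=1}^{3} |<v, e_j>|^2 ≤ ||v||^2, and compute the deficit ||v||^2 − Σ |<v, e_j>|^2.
Σ |<v, e_j>|^2 = 1286/225; ||v||^2 = 7; deficit = 289/225

Write each e_j = u_j / sqrt(<u_j, u_j>) where u_j is the displayed integer vector. Then <v, e_j> = <v, u_j> / sqrt(<u_j, u_j>), so |<v, e_j>|^2 = <v, u_j>^2 / <u_j, u_j>.
Coefficients: <v, e_1> = -3/sqrt(10), <v, e_2> = 29/sqrt(185), <v, e_3> = 67/sqrt(16650).
Square and sum: Σ |<v, e_j>|^2 = 1286/225.
Compute ||v||^2 = v·v = 7.
Deficit = 7 − 1286/225 = 289/225 ≥ 0, confirming Bessel's inequality. (The deficit equals ||v − Σ <v,e_j> e_j||^2, the squared distance from v to span{e_j}.)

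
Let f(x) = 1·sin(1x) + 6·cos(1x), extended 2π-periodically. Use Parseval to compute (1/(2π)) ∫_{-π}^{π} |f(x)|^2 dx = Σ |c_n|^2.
Σ |c_n|^2 = 37/2

Expand |f|^2 and use orthogonality of {sin(nx), cos(mx)} on [-π, π]:
  ∫_{-π}^{π} sin(nx)^2 dx = π, ∫ cos(mx)^2 dx = π, and cross terms integrate to 0.
So ∫_{-π}^{π} f(x)^2 dx = 1^2 · π + 6^2 · π = (1 + 36)π.
Divide by 2π: (1 + 36)/2 = 37/2.
By Parseval, this equals Σ |c_n|^2.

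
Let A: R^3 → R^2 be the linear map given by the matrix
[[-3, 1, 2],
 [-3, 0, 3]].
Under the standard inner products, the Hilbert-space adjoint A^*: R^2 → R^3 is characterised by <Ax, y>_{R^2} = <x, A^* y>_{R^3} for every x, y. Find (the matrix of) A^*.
A^* = A^T =
[[-3, -3],
 [1, 0],
 [2, 3]]

For real matrices with standard dot products, the defining identity <Ax, y> = <x, A^* y> gives (Ax)^T y = x^T (A^*) y, i.e. x^T A^T y = x^T (A^*) y. Since this holds for all x, y, we must have A^* = A^T. Therefore
A^* =
[[-3, -3],
 [1, 0],
 [2, 3]].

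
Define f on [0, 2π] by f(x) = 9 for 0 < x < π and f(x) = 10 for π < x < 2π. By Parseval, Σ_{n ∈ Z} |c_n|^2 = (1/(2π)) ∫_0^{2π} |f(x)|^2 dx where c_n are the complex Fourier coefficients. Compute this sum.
Σ |c_n|^2 = 181/2

Parseval equates the L^2 energy of f (normalised by 1/(2π)) with the ℓ^2 sum of its Fourier coefficients: (1/(2π)) ∫_0^{2π} |f|^2 = Σ |c_n|^2.
Compute the left side: (1/(2π)) [∫_0^π 9^2 dx + ∫_π^{2π} 10^2 dx] = (1/(2π)) · (81π + 100π) = (81 + 100)/2 = 181/2.
So Σ_{n ∈ Z} |c_n|^2 = 181/2.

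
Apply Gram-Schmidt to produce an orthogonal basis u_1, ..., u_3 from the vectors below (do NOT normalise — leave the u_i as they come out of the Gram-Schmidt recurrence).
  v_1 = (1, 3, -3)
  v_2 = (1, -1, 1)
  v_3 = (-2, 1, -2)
Orthogonal basis:
  u_1 = (1, 3, -3)
  u_2 = (24/19, -4/19, 4/19)
  u_3 = (0, -1/2, -1/2)

Apply the Gram-Schmidt recurrence
  u_1 = v_1
  u_i = v_i − Σ_{j<i} ((v_i · u_j) / (u_j · u_j)) · u_j.

Step by step this gives:
  u_1 = (1, 3, -3)
  u_2 = (24/19, -4/19, 4/19)
  u_3 = (0, -1/2, -1/2)

Orthogonality check:
  u_2 · u_1 = 0 (should be 0)
  u_3 · u_1 = 0 (should be 0)
  u_3 · u_2 = 0 (should be 0)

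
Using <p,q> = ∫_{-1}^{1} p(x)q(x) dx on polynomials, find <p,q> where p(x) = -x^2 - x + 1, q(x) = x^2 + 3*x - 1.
<p,q> = -46/15

Expand the product: p(x)·q(x) = -x^4 - 4*x^3 - x^2 + 4*x - 1.
∫_{-1}^{1} of each monomial x^k gives [2/(k+1) if k even, 0 if k odd]. Integrating term-by-term (or equivalently evaluating the antiderivative F(x) = -x^5/5 - x^4 - x^3/3 + 2*x^2 - x at the endpoints):
  F(1) − F(−1) = -8/15 − (38/15) = -46/15.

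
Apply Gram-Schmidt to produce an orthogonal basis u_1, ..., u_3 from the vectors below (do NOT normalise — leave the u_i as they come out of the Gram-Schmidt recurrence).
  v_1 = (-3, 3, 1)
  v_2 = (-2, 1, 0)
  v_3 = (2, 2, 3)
Orthogonal basis:
  u_1 = (-3, 3, 1)
  u_2 = (-11/19, -8/19, -9/19)
  u_3 = (-3/14, -3/7, 9/14)

Apply the Gram-Schmidt recurrence
  u_1 = v_1
  u_i = v_i − Σ_{j<i} ((v_i · u_j) / (u_j · u_j)) · u_j.

Step by step this gives:
  u_1 = (-3, 3, 1)
  u_2 = (-11/19, -8/19, -9/19)
  u_3 = (-3/14, -3/7, 9/14)

Orthogonality check:
  u_2 · u_1 = 0 (should be 0)
  u_3 · u_1 = 0 (should be 0)
  u_3 · u_2 = 0 (should be 0)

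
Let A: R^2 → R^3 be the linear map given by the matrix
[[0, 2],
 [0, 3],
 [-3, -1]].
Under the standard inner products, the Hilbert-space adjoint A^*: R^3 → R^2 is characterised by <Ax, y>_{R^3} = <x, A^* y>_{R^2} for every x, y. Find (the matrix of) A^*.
A^* = A^T =
[[0, 0, -3],
 [2, 3, -1]]

For real matrices with standard dot products, the defining identity <Ax, y> = <x, A^* y> gives (Ax)^T y = x^T (A^*) y, i.e. x^T A^T y = x^T (A^*) y. Since this holds for all x, y, we must have A^* = A^T. Therefore
A^* =
[[0, 0, -3],
 [2, 3, -1]].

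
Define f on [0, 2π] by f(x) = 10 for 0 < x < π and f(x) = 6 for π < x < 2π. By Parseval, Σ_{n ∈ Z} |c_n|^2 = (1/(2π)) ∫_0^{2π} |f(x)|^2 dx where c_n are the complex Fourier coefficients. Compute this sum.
Σ |c_n|^2 = 68

Parseval equates the L^2 energy of f (normalised by 1/(2π)) with the ℓ^2 sum of its Fourier coefficients: (1/(2π)) ∫_0^{2π} |f|^2 = Σ |c_n|^2.
Compute the left side: (1/(2π)) [∫_0^π 10^2 dx + ∫_π^{2π} 6^2 dx] = (1/(2π)) · (100π + 36π) = (100 + 36)/2 = 68.
So Σ_{n ∈ Z} |c_n|^2 = 68.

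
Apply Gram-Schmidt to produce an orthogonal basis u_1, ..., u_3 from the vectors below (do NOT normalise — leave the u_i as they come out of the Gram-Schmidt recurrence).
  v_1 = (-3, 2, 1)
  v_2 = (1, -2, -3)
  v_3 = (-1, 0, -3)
Orthogonal basis:
  u_1 = (-3, 2, 1)
  u_2 = (-8/7, -4/7, -16/7)
  u_3 = (1/3, 2/3, -1/3)

Apply the Gram-Schmidt recurrence
  u_1 = v_1
  u_i = v_i − Σ_{j<i} ((v_i · u_j) / (u_j · u_j)) · u_j.

Step by step this gives:
  u_1 = (-3, 2, 1)
  u_2 = (-8/7, -4/7, -16/7)
  u_3 = (1/3, 2/3, -1/3)

Orthogonality check:
  u_2 · u_1 = 0 (should be 0)
  u_3 · u_1 = 0 (should be 0)
  u_3 · u_2 = 0 (should be 0)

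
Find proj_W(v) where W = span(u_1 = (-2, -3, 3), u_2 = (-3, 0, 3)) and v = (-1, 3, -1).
proj_W(v) = (-10/19, 60/19, -10/19)

Set up U = [u_1 | ... | u_2] ∈ R^(3×2). The projector onto W = col(U) is P = U (U^T U)^(-1) U^T.
Compute U^T U =
  [22, 15]
  [15, 18],
and U^T v = (-10, 0).
Solve U^T U · c = U^T v for the coefficients: c = (-20/19, 50/57). The projection is proj_W(v) = U c.
Check: (v - proj_W(v)) · u_1 = 0  (should be 0).
Check: (v - proj_W(v)) · u_2 = 0  (should be 0).
Result: proj_W(v) = (-10/19, 60/19, -10/19).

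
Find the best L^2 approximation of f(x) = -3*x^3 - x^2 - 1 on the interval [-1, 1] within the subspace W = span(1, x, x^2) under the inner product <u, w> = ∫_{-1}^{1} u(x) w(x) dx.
g(x) = -x^2 - 9*x/5 - 1

The best approximation g ∈ W is the orthogonal projection of f onto W. Writing g = a_0 + a_1 x + a_2 x^2, the coefficients solve the normal equations G · a = b where
  G_{ij} = <φ_i, φ_j> and b_i = <f, φ_i>, with φ_0 = 1, φ_1 = x, φ_2 = x^2.
G =
  [2, 0, 2/3]
  [0, 2/3, 0]
  [2/3, 0, 2/5],
b = (-8/3, -6/5, -16/15).
Solving gives a_0 = -1, a_1 = -9/5, a_2 = -1, so
  g(x) = -x^2 - 9*x/5 - 1.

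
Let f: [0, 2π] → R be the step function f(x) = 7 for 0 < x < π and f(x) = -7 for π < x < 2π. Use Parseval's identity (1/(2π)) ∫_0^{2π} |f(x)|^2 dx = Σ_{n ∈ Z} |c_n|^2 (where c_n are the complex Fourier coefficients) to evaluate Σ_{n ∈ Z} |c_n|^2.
Σ |c_n|^2 = 49

Parseval equates the L^2 energy of f (normalised by 1/(2π)) with the ℓ^2 sum of its Fourier coefficients: (1/(2π)) ∫_0^{2π} |f|^2 = Σ |c_n|^2.
Compute the left side: (1/(2π)) [∫_0^π 7^2 dx + ∫_π^{2π} (-7)^2 dx] = (1/(2π)) · (49π + 49π) = (49 + 49)/2 = 49.
So Σ_{n ∈ Z} |c_n|^2 = 49.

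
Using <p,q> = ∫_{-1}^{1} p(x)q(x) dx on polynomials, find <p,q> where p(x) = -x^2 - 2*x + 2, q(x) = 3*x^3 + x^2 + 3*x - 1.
<p,q> = -44/5

Expand the product: p(x)·q(x) = -3*x^5 - 7*x^4 + x^3 - 3*x^2 + 8*x - 2.
∫_{-1}^{1} of each monomial x^k gives [2/(k+1) if k even, 0 if k odd]. Integrating term-by-term (or equivalently evaluating the antiderivative F(x) = -x^6/2 - 7*x^5/5 + x^4/4 - x^3 + 4*x^2 - 2*x at the endpoints):
  F(1) − F(−1) = -13/20 − (163/20) = -44/5.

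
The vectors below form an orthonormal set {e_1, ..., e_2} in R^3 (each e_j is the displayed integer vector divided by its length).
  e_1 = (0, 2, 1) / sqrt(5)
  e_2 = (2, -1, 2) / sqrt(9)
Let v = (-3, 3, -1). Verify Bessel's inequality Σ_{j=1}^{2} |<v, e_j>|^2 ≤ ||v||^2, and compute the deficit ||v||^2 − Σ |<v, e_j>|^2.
Σ |<v, e_j>|^2 = 166/9; ||v||^2 = 19; deficit = 5/9

Write each e_j = u_j / sqrt(<u_j, u_j>) where u_j is the displayed integer vector. Then <v, e_j> = <v, u_j> / sqrt(<u_j, u_j>), so |<v, e_j>|^2 = <v, u_j>^2 / <u_j, u_j>.
Coefficients: <v, e_1> = 5/sqrt(5), <v, e_2> = -11/sqrt(9).
Square and sum: Σ |<v, e_j>|^2 = 166/9.
Compute ||v||^2 = v·v = 19.
Deficit = 19 − 166/9 = 5/9 ≥ 0, confirming Bessel's inequality. (The deficit equals ||v − Σ <v,e_j> e_j||^2, the squared distance from v to span{e_j}.)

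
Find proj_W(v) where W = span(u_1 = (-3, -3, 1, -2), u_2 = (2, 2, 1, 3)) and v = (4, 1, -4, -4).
proj_W(v) = (2, 2, -5, -3)

Set up U = [u_1 | ... | u_2] ∈ R^(4×2). The projector onto W = col(U) is P = U (U^T U)^(-1) U^T.
Compute U^T U =
  [23, -17]
  [-17, 18],
and U^T v = (-11, -6).
Solve U^T U · c = U^T v for the coefficients: c = (-12/5, -13/5). The projection is proj_W(v) = U c.
Check: (v - proj_W(v)) · u_1 = 0  (should be 0).
Check: (v - proj_W(v)) · u_2 = 0  (should be 0).
Result: proj_W(v) = (2, 2, -5, -3).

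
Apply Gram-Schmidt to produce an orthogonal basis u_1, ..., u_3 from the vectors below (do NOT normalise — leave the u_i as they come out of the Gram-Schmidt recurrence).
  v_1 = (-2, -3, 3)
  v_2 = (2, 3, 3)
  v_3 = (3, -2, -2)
Orthogonal basis:
  u_1 = (-2, -3, 3)
  u_2 = (18/11, 27/11, 39/11)
  u_3 = (3, -2, 0)

Apply the Gram-Schmidt recurrence
  u_1 = v_1
  u_i = v_i − Σ_{j<i} ((v_i · u_j) / (u_j · u_j)) · u_j.

Step by step this gives:
  u_1 = (-2, -3, 3)
  u_2 = (18/11, 27/11, 39/11)
  u_3 = (3, -2, 0)

Orthogonality check:
  u_2 · u_1 = 0 (should be 0)
  u_3 · u_1 = 0 (should be 0)
  u_3 · u_2 = 0 (should be 0)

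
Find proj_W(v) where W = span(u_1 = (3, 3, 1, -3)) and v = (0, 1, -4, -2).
proj_W(v) = (15/28, 15/28, 5/28, -15/28)

Set up U = [u_1 | ... | u_1] ∈ R^(4×1). The projector onto W = col(U) is P = U (U^T U)^(-1) U^T.
Compute U^T U =
  [28],
and U^T v = (5).
Solve U^T U · c = U^T v for the coefficients: c = (5/28). The projection is proj_W(v) = U c.
Check: (v - proj_W(v)) · u_1 = 0  (should be 0).
Result: proj_W(v) = (15/28, 15/28, 5/28, -15/28).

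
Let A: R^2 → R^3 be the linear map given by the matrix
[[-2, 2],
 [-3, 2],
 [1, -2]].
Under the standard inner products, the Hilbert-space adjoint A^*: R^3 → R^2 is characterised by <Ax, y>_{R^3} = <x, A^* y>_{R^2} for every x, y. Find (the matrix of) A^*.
A^* = A^T =
[[-2, -3, 1],
 [2, 2, -2]]

For real matrices with standard dot products, the defining identity <Ax, y> = <x, A^* y> gives (Ax)^T y = x^T (A^*) y, i.e. x^T A^T y = x^T (A^*) y. Since this holds for all x, y, we must have A^* = A^T. Therefore
A^* =
[[-2, -3, 1],
 [2, 2, -2]].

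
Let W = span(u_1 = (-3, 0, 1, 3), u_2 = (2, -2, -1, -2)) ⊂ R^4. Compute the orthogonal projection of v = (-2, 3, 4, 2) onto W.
proj_W(v) = (-95/39, 134/39, 18/13, 95/39)

Set up U = [u_1 | ... | u_2] ∈ R^(4×2). The projector onto W = col(U) is P = U (U^T U)^(-1) U^T.
Compute U^T U =
  [19, -13]
  [-13, 13],
and U^T v = (16, -18).
Solve U^T U · c = U^T v for the coefficients: c = (-1/3, -67/39). The projection is proj_W(v) = U c.
Check: (v - proj_W(v)) · u_1 = 0  (should be 0).
Check: (v - proj_W(v)) · u_2 = 0  (should be 0).
Result: proj_W(v) = (-95/39, 134/39, 18/13, 95/39).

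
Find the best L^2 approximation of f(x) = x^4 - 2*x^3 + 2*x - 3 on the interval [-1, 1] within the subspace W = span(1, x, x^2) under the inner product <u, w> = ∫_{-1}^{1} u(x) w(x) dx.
g(x) = 6*x^2/7 + 4*x/5 - 108/35

The best approximation g ∈ W is the orthogonal projection of f onto W. Writing g = a_0 + a_1 x + a_2 x^2, the coefficients solve the normal equations G · a = b where
  G_{ij} = <φ_i, φ_j> and b_i = <f, φ_i>, with φ_0 = 1, φ_1 = x, φ_2 = x^2.
G =
  [2, 0, 2/3]
  [0, 2/3, 0]
  [2/3, 0, 2/5],
b = (-28/5, 8/15, -12/7).
Solving gives a_0 = -108/35, a_1 = 4/5, a_2 = 6/7, so
  g(x) = 6*x^2/7 + 4*x/5 - 108/35.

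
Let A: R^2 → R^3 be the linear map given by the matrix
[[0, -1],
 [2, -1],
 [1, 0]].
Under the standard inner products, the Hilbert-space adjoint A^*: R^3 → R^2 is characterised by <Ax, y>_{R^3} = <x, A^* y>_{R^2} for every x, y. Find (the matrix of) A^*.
A^* = A^T =
[[0, 2, 1],
 [-1, -1, 0]]

For real matrices with standard dot products, the defining identity <Ax, y> = <x, A^* y> gives (Ax)^T y = x^T (A^*) y, i.e. x^T A^T y = x^T (A^*) y. Since this holds for all x, y, we must have A^* = A^T. Therefore
A^* =
[[0, 2, 1],
 [-1, -1, 0]].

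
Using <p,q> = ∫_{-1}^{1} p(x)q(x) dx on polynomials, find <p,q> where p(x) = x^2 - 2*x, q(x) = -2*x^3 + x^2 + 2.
<p,q> = 10/3

Expand the product: p(x)·q(x) = -2*x^5 + 5*x^4 - 2*x^3 + 2*x^2 - 4*x.
∫_{-1}^{1} of each monomial x^k gives [2/(k+1) if k even, 0 if k odd]. Integrating term-by-term (or equivalently evaluating the antiderivative F(x) = -x^6/3 + x^5 - x^4/2 + 2*x^3/3 - 2*x^2 at the endpoints):
  F(1) − F(−1) = -7/6 − (-9/2) = 10/3.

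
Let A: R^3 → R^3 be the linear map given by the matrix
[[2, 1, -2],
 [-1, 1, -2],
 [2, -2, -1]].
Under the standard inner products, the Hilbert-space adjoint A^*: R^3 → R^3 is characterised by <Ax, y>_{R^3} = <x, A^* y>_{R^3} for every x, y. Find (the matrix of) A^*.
A^* = A^T =
[[2, -1, 2],
 [1, 1, -2],
 [-2, -2, -1]]

For real matrices with standard dot products, the defining identity <Ax, y> = <x, A^* y> gives (Ax)^T y = x^T (A^*) y, i.e. x^T A^T y = x^T (A^*) y. Since this holds for all x, y, we must have A^* = A^T. Therefore
A^* =
[[2, -1, 2],
 [1, 1, -2],
 [-2, -2, -1]].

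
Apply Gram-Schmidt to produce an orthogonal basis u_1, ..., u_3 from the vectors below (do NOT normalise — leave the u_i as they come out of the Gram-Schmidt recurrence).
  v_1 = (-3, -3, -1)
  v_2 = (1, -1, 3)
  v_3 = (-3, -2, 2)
Orthogonal basis:
  u_1 = (-3, -3, -1)
  u_2 = (10/19, -28/19, 54/19)
  u_3 = (-13/10, 26/25, 39/50)

Apply the Gram-Schmidt recurrence
  u_1 = v_1
  u_i = v_i − Σ_{j<i} ((v_i · u_j) / (u_j · u_j)) · u_j.

Step by step this gives:
  u_1 = (-3, -3, -1)
  u_2 = (10/19, -28/19, 54/19)
  u_3 = (-13/10, 26/25, 39/50)

Orthogonality check:
  u_2 · u_1 = 0 (should be 0)
  u_3 · u_1 = 0 (should be 0)
  u_3 · u_2 = 0 (should be 0)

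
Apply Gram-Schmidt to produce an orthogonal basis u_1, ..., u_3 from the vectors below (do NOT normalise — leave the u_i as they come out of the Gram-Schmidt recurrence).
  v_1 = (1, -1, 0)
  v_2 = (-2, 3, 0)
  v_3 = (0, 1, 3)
Orthogonal basis:
  u_1 = (1, -1, 0)
  u_2 = (1/2, 1/2, 0)
  u_3 = (0, 0, 3)

Apply the Gram-Schmidt recurrence
  u_1 = v_1
  u_i = v_i − Σ_{j<i} ((v_i · u_j) / (u_j · u_j)) · u_j.

Step by step this gives:
  u_1 = (1, -1, 0)
  u_2 = (1/2, 1/2, 0)
  u_3 = (0, 0, 3)

Orthogonality check:
  u_2 · u_1 = 0 (should be 0)
  u_3 · u_1 = 0 (should be 0)
  u_3 · u_2 = 0 (should be 0)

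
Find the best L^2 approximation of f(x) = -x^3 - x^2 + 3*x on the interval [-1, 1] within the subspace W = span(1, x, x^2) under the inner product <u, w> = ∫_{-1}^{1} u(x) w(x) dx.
g(x) = -x^2 + 12*x/5

The best approximation g ∈ W is the orthogonal projection of f onto W. Writing g = a_0 + a_1 x + a_2 x^2, the coefficients solve the normal equations G · a = b where
  G_{ij} = <φ_i, φ_j> and b_i = <f, φ_i>, with φ_0 = 1, φ_1 = x, φ_2 = x^2.
G =
  [2, 0, 2/3]
  [0, 2/3, 0]
  [2/3, 0, 2/5],
b = (-2/3, 8/5, -2/5).
Solving gives a_0 = 0, a_1 = 12/5, a_2 = -1, so
  g(x) = -x^2 + 12*x/5.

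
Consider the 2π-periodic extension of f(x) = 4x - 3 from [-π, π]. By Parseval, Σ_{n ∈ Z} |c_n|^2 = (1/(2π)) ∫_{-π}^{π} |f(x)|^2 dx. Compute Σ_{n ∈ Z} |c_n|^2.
Σ |c_n|^2 = 16π^2/3 + 9

Expand and integrate term by term over [-π, π]:
  ∫ (4x)^2 dx = 16·(2π^3/3); ∫ 2·4·(-3)·x dx = 0 (odd integrand); ∫ (-3)^2 dx = 9·2π.
So (1/(2π)) ∫_{-π}^{π} (4x - 3)^2 dx = 16π^2/3 + 9 = 16π^2/3 + 9.
Parseval ⇒ Σ |c_n|^2 = 16π^2/3 + 9.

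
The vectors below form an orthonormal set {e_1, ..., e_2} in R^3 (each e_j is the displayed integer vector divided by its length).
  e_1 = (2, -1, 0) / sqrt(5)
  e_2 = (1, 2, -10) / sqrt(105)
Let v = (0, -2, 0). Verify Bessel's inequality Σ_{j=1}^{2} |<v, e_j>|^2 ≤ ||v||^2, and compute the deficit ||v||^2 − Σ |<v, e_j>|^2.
Σ |<v, e_j>|^2 = 20/21; ||v||^2 = 4; deficit = 64/21

Write each e_j = u_j / sqrt(<u_j, u_j>) where u_j is the displayed integer vector. Then <v, e_j> = <v, u_j> / sqrt(<u_j, u_j>), so |<v, e_j>|^2 = <v, u_j>^2 / <u_j, u_j>.
Coefficients: <v, e_1> = 2/sqrt(5), <v, e_2> = -4/sqrt(105).
Square and sum: Σ |<v, e_j>|^2 = 20/21.
Compute ||v||^2 = v·v = 4.
Deficit = 4 − 20/21 = 64/21 ≥ 0, confirming Bessel's inequality. (The deficit equals ||v − Σ <v,e_j> e_j||^2, the squared distance from v to span{e_j}.)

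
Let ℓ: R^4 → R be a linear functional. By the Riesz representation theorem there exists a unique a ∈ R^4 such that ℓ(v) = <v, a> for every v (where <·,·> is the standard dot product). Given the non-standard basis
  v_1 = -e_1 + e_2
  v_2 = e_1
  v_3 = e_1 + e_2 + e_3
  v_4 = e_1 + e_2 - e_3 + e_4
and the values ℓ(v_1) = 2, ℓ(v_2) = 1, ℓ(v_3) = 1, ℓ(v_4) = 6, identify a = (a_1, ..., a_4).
a = (1, 3, -3, -1)

Write a = (a_1, ..., a_4) in the standard basis. For each basis vector v_i, ℓ(v_i) = <v_i, a> is a linear equation in the a_j's. Collect the n equations into a matrix system V a = ℓ, where row i of V is v_i (expressed in the standard basis). Since V is invertible (lower-triangular with 1s on the diagonal, up to permutation), solve by back-substitution:
  V =
[[-1, 1, 0, 0],
 [1, 0, 0, 0],
 [1, 1, 1, 0],
 [1, 1, -1, 1]]
  V a = (2, 1, 1, 6)
Solving gives a = (1, 3, -3, -1).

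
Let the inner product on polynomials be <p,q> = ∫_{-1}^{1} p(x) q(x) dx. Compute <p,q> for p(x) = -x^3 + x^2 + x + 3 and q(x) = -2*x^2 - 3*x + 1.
<p,q> = 16/15

Expand the product: p(x)·q(x) = 2*x^5 + x^4 - 6*x^3 - 8*x^2 - 8*x + 3.
∫_{-1}^{1} of each monomial x^k gives [2/(k+1) if k even, 0 if k odd]. Integrating term-by-term (or equivalently evaluating the antiderivative F(x) = x^6/3 + x^5/5 - 3*x^4/2 - 8*x^3/3 - 4*x^2 + 3*x at the endpoints):
  F(1) − F(−1) = -139/30 − (-57/10) = 16/15.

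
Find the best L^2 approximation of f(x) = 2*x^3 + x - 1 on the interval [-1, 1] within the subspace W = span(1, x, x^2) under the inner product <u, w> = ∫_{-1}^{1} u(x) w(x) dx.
g(x) = 11*x/5 - 1

The best approximation g ∈ W is the orthogonal projection of f onto W. Writing g = a_0 + a_1 x + a_2 x^2, the coefficients solve the normal equations G · a = b where
  G_{ij} = <φ_i, φ_j> and b_i = <f, φ_i>, with φ_0 = 1, φ_1 = x, φ_2 = x^2.
G =
  [2, 0, 2/3]
  [0, 2/3, 0]
  [2/3, 0, 2/5],
b = (-2, 22/15, -2/3).
Solving gives a_0 = -1, a_1 = 11/5, a_2 = 0, so
  g(x) = 11*x/5 - 1.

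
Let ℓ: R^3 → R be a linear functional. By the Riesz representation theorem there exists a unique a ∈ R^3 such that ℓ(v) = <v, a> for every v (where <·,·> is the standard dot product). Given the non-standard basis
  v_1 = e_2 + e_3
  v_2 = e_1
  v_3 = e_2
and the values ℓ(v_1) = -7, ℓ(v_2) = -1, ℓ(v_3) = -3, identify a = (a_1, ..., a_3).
a = (-1, -3, -4)

Write a = (a_1, ..., a_3) in the standard basis. For each basis vector v_i, ℓ(v_i) = <v_i, a> is a linear equation in the a_j's. Collect the n equations into a matrix system V a = ℓ, where row i of V is v_i (expressed in the standard basis). Since V is invertible (lower-triangular with 1s on the diagonal, up to permutation), solve by back-substitution:
  V =
[[0, 1, 1],
 [1, 0, 0],
 [0, 1, 0]]
  V a = (-7, -1, -3)
Solving gives a = (-1, -3, -4).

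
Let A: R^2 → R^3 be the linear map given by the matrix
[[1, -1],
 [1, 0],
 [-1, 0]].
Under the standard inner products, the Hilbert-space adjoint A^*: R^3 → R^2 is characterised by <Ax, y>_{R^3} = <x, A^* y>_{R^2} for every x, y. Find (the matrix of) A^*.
A^* = A^T =
[[1, 1, -1],
 [-1, 0, 0]]

For real matrices with standard dot products, the defining identity <Ax, y> = <x, A^* y> gives (Ax)^T y = x^T (A^*) y, i.e. x^T A^T y = x^T (A^*) y. Since this holds for all x, y, we must have A^* = A^T. Therefore
A^* =
[[1, 1, -1],
 [-1, 0, 0]].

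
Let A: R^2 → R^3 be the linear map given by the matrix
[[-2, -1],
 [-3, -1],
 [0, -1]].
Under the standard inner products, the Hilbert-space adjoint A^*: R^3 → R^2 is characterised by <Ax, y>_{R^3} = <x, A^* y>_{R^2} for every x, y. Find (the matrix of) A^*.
A^* = A^T =
[[-2, -3, 0],
 [-1, -1, -1]]

For real matrices with standard dot products, the defining identity <Ax, y> = <x, A^* y> gives (Ax)^T y = x^T (A^*) y, i.e. x^T A^T y = x^T (A^*) y. Since this holds for all x, y, we must have A^* = A^T. Therefore
A^* =
[[-2, -3, 0],
 [-1, -1, -1]].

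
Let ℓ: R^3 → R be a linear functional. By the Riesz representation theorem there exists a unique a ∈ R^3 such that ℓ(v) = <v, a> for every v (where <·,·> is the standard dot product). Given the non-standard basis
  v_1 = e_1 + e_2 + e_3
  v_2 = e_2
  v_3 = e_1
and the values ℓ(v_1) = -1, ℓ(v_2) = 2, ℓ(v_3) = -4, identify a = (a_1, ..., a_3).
a = (-4, 2, 1)

Write a = (a_1, ..., a_3) in the standard basis. For each basis vector v_i, ℓ(v_i) = <v_i, a> is a linear equation in the a_j's. Collect the n equations into a matrix system V a = ℓ, where row i of V is v_i (expressed in the standard basis). Since V is invertible (lower-triangular with 1s on the diagonal, up to permutation), solve by back-substitution:
  V =
[[1, 1, 1],
 [0, 1, 0],
 [1, 0, 0]]
  V a = (-1, 2, -4)
Solving gives a = (-4, 2, 1).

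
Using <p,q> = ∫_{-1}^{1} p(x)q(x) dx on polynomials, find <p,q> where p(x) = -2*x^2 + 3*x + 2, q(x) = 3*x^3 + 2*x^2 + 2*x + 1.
<p,q> = 34/3

Expand the product: p(x)·q(x) = -6*x^5 + 5*x^4 + 8*x^3 + 8*x^2 + 7*x + 2.
∫_{-1}^{1} of each monomial x^k gives [2/(k+1) if k even, 0 if k odd]. Integrating term-by-term (or equivalently evaluating the antiderivative F(x) = -x^6 + x^5 + 2*x^4 + 8*x^3/3 + 7*x^2/2 + 2*x at the endpoints):
  F(1) − F(−1) = 61/6 − (-7/6) = 34/3.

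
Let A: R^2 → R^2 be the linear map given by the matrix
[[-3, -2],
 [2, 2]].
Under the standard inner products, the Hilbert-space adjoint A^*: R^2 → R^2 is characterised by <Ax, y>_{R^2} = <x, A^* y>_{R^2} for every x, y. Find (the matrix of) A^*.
A^* = A^T =
[[-3, 2],
 [-2, 2]]

For real matrices with standard dot products, the defining identity <Ax, y> = <x, A^* y> gives (Ax)^T y = x^T (A^*) y, i.e. x^T A^T y = x^T (A^*) y. Since this holds for all x, y, we must have A^* = A^T. Therefore
A^* =
[[-3, 2],
 [-2, 2]].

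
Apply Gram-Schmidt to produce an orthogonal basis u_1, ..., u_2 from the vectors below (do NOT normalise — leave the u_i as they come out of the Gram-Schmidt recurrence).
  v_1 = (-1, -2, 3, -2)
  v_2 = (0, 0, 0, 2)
Orthogonal basis:
  u_1 = (-1, -2, 3, -2)
  u_2 = (-2/9, -4/9, 2/3, 14/9)

Apply the Gram-Schmidt recurrence
  u_1 = v_1
  u_i = v_i − Σ_{j<i} ((v_i · u_j) / (u_j · u_j)) · u_j.

Step by step this gives:
  u_1 = (-1, -2, 3, -2)
  u_2 = (-2/9, -4/9, 2/3, 14/9)

Orthogonality check:
  u_2 · u_1 = 0 (should be 0)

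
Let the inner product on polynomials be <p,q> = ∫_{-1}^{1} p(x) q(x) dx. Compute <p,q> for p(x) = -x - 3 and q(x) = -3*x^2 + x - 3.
<p,q> = 70/3

Expand the product: p(x)·q(x) = 3*x^3 + 8*x^2 + 9.
∫_{-1}^{1} of each monomial x^k gives [2/(k+1) if k even, 0 if k odd]. Integrating term-by-term (or equivalently evaluating the antiderivative F(x) = 3*x^4/4 + 8*x^3/3 + 9*x at the endpoints):
  F(1) − F(−1) = 149/12 − (-131/12) = 70/3.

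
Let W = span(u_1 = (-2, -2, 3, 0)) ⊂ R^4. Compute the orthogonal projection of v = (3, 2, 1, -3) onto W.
proj_W(v) = (14/17, 14/17, -21/17, 0)

Set up U = [u_1 | ... | u_1] ∈ R^(4×1). The projector onto W = col(U) is P = U (U^T U)^(-1) U^T.
Compute U^T U =
  [17],
and U^T v = (-7).
Solve U^T U · c = U^T v for the coefficients: c = (-7/17). The projection is proj_W(v) = U c.
Check: (v - proj_W(v)) · u_1 = 0  (should be 0).
Result: proj_W(v) = (14/17, 14/17, -21/17, 0).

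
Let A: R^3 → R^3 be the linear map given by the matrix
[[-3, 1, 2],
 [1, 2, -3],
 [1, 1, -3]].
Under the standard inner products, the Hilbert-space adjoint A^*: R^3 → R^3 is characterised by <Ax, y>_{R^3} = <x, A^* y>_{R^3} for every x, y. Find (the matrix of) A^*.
A^* = A^T =
[[-3, 1, 1],
 [1, 2, 1],
 [2, -3, -3]]

For real matrices with standard dot products, the defining identity <Ax, y> = <x, A^* y> gives (Ax)^T y = x^T (A^*) y, i.e. x^T A^T y = x^T (A^*) y. Since this holds for all x, y, we must have A^* = A^T. Therefore
A^* =
[[-3, 1, 1],
 [1, 2, 1],
 [2, -3, -3]].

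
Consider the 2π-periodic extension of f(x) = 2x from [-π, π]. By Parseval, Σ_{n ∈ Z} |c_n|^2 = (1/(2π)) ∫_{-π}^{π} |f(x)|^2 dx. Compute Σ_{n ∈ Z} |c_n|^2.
Σ |c_n|^2 = 4π^2/3

Expand and integrate term by term over [-π, π]:
  ∫ (2x)^2 dx = 4·(2π^3/3); ∫ 2·2·(0)·x dx = 0 (odd integrand); ∫ 0^2 dx = 0·2π.
So (1/(2π)) ∫_{-π}^{π} (2x)^2 dx = 4π^2/3 + 0 = 4π^2/3.
Parseval ⇒ Σ |c_n|^2 = 4π^2/3.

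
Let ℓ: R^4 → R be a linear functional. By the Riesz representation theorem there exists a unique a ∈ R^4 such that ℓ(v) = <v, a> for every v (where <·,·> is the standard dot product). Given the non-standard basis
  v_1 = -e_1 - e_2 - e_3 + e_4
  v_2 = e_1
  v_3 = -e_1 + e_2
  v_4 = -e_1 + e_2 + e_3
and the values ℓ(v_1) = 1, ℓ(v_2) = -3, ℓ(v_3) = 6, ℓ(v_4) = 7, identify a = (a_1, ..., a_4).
a = (-3, 3, 1, 2)

Write a = (a_1, ..., a_4) in the standard basis. For each basis vector v_i, ℓ(v_i) = <v_i, a> is a linear equation in the a_j's. Collect the n equations into a matrix system V a = ℓ, where row i of V is v_i (expressed in the standard basis). Since V is invertible (lower-triangular with 1s on the diagonal, up to permutation), solve by back-substitution:
  V =
[[-1, -1, -1, 1],
 [1, 0, 0, 0],
 [-1, 1, 0, 0],
 [-1, 1, 1, 0]]
  V a = (1, -3, 6, 7)
Solving gives a = (-3, 3, 1, 2).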